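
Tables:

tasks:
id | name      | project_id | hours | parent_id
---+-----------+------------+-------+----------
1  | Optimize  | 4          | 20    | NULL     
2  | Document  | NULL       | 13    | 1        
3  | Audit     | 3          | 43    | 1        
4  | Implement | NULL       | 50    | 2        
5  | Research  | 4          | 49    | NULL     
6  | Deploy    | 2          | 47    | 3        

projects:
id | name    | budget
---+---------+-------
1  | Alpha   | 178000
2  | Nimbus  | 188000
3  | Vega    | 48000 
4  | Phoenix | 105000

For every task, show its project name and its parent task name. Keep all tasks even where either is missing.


Two LEFT JOINs from the same base table tasks: one to projects via project_id, one to tasks itself via parent_id. Both are LEFT so every task is preserved.
Match against projects:
  - task 1 (Optimize): project_id=4 -> matches Phoenix
  - task 2 (Document): project_id=NULL, no match -> kept with NULL
  - task 3 (Audit): project_id=3 -> matches Vega
  - task 4 (Implement): project_id=NULL, no match -> kept with NULL
  - task 5 (Research): project_id=4 -> matches Phoenix
  - task 6 (Deploy): project_id=2 -> matches Nimbus
Match against tasks (self):
  - task 1 (Optimize): parent_id=NULL -> NULL
  - task 2 (Document): parent_id=1 -> Optimize
  - task 3 (Audit): parent_id=1 -> Optimize
  - task 4 (Implement): parent_id=2 -> Document
  - task 5 (Research): parent_id=NULL -> NULL
  - task 6 (Deploy): parent_id=3 -> Audit

SQL:
SELECT a.name, b.name AS project, c.name AS parent
FROM tasks a
LEFT JOIN projects b ON a.project_id = b.id
LEFT JOIN tasks c ON a.parent_id = c.id

Result:
name      | project | parent  
----------+---------+---------
Optimize  | Phoenix | NULL    
Document  | NULL    | Optimize
Audit     | Vega    | Optimize
Implement | NULL    | Document
Research  | Phoenix | NULL    
Deploy    | Nimbus  | Audit   


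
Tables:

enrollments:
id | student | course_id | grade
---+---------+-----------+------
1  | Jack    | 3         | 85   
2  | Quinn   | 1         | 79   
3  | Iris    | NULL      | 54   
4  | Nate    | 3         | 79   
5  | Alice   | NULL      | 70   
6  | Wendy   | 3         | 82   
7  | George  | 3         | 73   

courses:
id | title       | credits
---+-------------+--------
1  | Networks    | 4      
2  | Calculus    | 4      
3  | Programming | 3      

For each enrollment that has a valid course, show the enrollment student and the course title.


INNER JOIN keeps only enrollments rows whose course_id matches an id in courses. Walk through each enrollment:
  - enrollment 1 (Jack): course_id=3 -> matches Programming
  - enrollment 2 (Quinn): course_id=1 -> matches Networks
  - enrollment 3 (Iris): course_id=NULL, no match -> dropped
  - enrollment 4 (Nate): course_id=3 -> matches Programming
  - enrollment 5 (Alice): course_id=NULL, no match -> dropped
  - enrollment 6 (Wendy): course_id=3 -> matches Programming
  - enrollment 7 (George): course_id=3 -> matches Programming
So 2 of 7 rows are dropped.

SQL:
SELECT a.student, b.title AS course
FROM enrollments a
INNER JOIN courses b ON a.course_id = b.id

Result:
student | course     
--------+------------
Jack    | Programming
Quinn   | Networks   
Nate    | Programming
Wendy   | Programming
George  | Programming


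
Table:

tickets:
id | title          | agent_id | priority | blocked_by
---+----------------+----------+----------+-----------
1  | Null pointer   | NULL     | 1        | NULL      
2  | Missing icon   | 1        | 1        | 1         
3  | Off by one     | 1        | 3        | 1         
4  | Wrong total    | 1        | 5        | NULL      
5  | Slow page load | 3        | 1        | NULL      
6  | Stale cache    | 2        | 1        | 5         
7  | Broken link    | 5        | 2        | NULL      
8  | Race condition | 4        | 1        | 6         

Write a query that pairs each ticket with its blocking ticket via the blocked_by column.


This is a self-join: tickets is joined to a second copy of itself, matching each row's blocked_by to another row's id. Use LEFT JOIN so rows with blocked_by=NULL are kept.
  - ticket 1 (Null pointer): blocked_by=NULL -> NULL
  - ticket 2 (Missing icon): blocked_by=1 -> Null pointer
  - ticket 3 (Off by one): blocked_by=1 -> Null pointer
  - ticket 4 (Wrong total): blocked_by=NULL -> NULL
  - ticket 5 (Slow page load): blocked_by=NULL -> NULL
  - ticket 6 (Stale cache): blocked_by=5 -> Slow page load
  - ticket 7 (Broken link): blocked_by=NULL -> NULL
  - ticket 8 (Race condition): blocked_by=6 -> Stale cache

SQL:
SELECT a.title AS item, b.title AS blocked_by
FROM tickets a
LEFT JOIN tickets b ON a.blocked_by = b.id

Result:
item           | blocked_by    
---------------+---------------
Null pointer   | NULL          
Missing icon   | Null pointer  
Off by one     | Null pointer  
Wrong total    | NULL          
Slow page load | NULL          
Stale cache    | Slow page load
Broken link    | NULL          
Race condition | Stale cache   


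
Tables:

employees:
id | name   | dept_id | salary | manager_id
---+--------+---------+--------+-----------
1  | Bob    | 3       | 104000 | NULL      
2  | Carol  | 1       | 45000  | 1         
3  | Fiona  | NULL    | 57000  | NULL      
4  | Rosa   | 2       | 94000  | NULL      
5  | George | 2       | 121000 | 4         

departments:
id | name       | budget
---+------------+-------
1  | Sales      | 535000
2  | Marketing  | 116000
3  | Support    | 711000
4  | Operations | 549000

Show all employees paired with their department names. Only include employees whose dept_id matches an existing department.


INNER JOIN keeps only employees rows whose dept_id matches an id in departments. Walk through each employee:
  - employee 1 (Bob): dept_id=3 -> matches Support
  - employee 2 (Carol): dept_id=1 -> matches Sales
  - employee 3 (Fiona): dept_id=NULL, no match -> dropped
  - employee 4 (Rosa): dept_id=2 -> matches Marketing
  - employee 5 (George): dept_id=2 -> matches Marketing
So 1 of 5 rows is dropped.

SQL:
SELECT a.name, b.name AS department
FROM employees a
INNER JOIN departments b ON a.dept_id = b.id

Result:
name   | department
-------+-----------
Bob    | Support   
Carol  | Sales     
Rosa   | Marketing 
George | Marketing 


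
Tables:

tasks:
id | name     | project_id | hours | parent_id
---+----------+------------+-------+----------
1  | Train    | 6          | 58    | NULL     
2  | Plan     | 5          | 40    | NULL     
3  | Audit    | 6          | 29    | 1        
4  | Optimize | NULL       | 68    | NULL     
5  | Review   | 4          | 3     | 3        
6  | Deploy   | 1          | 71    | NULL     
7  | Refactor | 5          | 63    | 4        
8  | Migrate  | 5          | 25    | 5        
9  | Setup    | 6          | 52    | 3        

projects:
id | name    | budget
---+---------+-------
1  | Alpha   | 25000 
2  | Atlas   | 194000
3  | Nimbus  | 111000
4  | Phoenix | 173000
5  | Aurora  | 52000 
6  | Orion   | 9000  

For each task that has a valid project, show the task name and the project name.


INNER JOIN keeps only tasks rows whose project_id matches an id in projects. Walk through each task:
  - task 1 (Train): project_id=6 -> matches Orion
  - task 2 (Plan): project_id=5 -> matches Aurora
  - task 3 (Audit): project_id=6 -> matches Orion
  - task 4 (Optimize): project_id=NULL, no match -> dropped
  - task 5 (Review): project_id=4 -> matches Phoenix
  - task 6 (Deploy): project_id=1 -> matches Alpha
  - task 7 (Refactor): project_id=5 -> matches Aurora
  - task 8 (Migrate): project_id=5 -> matches Aurora
  - task 9 (Setup): project_id=6 -> matches Orion
So 1 of 9 rows is dropped.

SQL:
SELECT a.name, b.name AS project
FROM tasks a
INNER JOIN projects b ON a.project_id = b.id

Result:
name     | project
---------+--------
Train    | Orion  
Plan     | Aurora 
Audit    | Orion  
Review   | Phoenix
Deploy   | Alpha  
Refactor | Aurora 
Migrate  | Aurora 
Setup    | Orion  


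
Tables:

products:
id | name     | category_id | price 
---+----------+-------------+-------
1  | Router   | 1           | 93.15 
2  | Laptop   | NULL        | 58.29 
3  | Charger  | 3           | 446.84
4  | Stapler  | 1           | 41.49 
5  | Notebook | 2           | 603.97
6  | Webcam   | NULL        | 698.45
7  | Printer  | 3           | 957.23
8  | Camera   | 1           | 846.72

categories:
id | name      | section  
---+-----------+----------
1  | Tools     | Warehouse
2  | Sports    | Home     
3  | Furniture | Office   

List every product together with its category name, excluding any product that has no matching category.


INNER JOIN keeps only products rows whose category_id matches an id in categories. Walk through each product:
  - product 1 (Router): category_id=1 -> matches Tools
  - product 2 (Laptop): category_id=NULL, no match -> dropped
  - product 3 (Charger): category_id=3 -> matches Furniture
  - product 4 (Stapler): category_id=1 -> matches Tools
  - product 5 (Notebook): category_id=2 -> matches Sports
  - product 6 (Webcam): category_id=NULL, no match -> dropped
  - product 7 (Printer): category_id=3 -> matches Furniture
  - product 8 (Camera): category_id=1 -> matches Tools
So 2 of 8 rows are dropped.

SQL:
SELECT a.name, b.name AS category
FROM products a
INNER JOIN categories b ON a.category_id = b.id

Result:
name     | category 
---------+----------
Router   | Tools    
Charger  | Furniture
Stapler  | Tools    
Notebook | Sports   
Printer  | Furniture
Camera   | Tools    


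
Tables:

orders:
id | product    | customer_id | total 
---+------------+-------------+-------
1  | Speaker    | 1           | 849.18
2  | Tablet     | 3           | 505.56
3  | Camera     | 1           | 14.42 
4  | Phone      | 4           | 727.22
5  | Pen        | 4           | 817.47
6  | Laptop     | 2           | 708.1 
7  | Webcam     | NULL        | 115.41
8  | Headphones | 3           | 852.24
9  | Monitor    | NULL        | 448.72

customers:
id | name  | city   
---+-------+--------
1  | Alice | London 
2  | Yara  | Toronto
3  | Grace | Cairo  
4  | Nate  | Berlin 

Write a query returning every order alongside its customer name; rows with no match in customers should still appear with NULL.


LEFT JOIN keeps every row from orders (the left table); where customer_id has no match in customers, the customer columns become NULL. Walk through each order:
  - order 1 (Speaker): customer_id=1 -> matches Alice
  - order 2 (Tablet): customer_id=3 -> matches Grace
  - order 3 (Camera): customer_id=1 -> matches Alice
  - order 4 (Phone): customer_id=4 -> matches Nate
  - order 5 (Pen): customer_id=4 -> matches Nate
  - order 6 (Laptop): customer_id=2 -> matches Yara
  - order 7 (Webcam): customer_id=NULL, no match -> kept with NULL
  - order 8 (Headphones): customer_id=3 -> matches Grace
  - order 9 (Monitor): customer_id=NULL, no match -> kept with NULL
All 9 rows appear; 2 have NULL customer.

SQL:
SELECT a.product, b.name AS customer
FROM orders a
LEFT JOIN customers b ON a.customer_id = b.id

Result:
product    | customer
-----------+---------
Speaker    | Alice   
Tablet     | Grace   
Camera     | Alice   
Phone      | Nate    
Pen        | Nate    
Laptop     | Yara    
Webcam     | NULL    
Headphones | Grace   
Monitor    | NULL    


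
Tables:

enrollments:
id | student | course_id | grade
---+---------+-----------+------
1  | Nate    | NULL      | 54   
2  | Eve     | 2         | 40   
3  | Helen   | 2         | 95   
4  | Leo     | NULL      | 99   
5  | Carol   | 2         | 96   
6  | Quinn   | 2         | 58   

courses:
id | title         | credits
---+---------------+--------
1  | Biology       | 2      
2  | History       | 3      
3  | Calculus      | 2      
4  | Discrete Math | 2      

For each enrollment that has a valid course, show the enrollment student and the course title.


INNER JOIN keeps only enrollments rows whose course_id matches an id in courses. Walk through each enrollment:
  - enrollment 1 (Nate): course_id=NULL, no match -> dropped
  - enrollment 2 (Eve): course_id=2 -> matches History
  - enrollment 3 (Helen): course_id=2 -> matches History
  - enrollment 4 (Leo): course_id=NULL, no match -> dropped
  - enrollment 5 (Carol): course_id=2 -> matches History
  - enrollment 6 (Quinn): course_id=2 -> matches History
So 2 of 6 rows are dropped.

SQL:
SELECT a.student, b.title AS course
FROM enrollments a
INNER JOIN courses b ON a.course_id = b.id

Result:
student | course 
--------+--------
Eve     | History
Helen   | History
Carol   | History
Quinn   | History


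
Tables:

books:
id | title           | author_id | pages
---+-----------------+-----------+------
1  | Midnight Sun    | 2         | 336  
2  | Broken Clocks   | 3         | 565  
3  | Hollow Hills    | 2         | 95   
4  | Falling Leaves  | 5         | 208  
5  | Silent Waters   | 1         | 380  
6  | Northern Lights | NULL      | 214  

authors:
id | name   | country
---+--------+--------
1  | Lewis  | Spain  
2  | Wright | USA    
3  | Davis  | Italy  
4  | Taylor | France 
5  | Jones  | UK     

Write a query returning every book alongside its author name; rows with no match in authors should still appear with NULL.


LEFT JOIN keeps every row from books (the left table); where author_id has no match in authors, the author columns become NULL. Walk through each book:
  - book 1 (Midnight Sun): author_id=2 -> matches Wright
  - book 2 (Broken Clocks): author_id=3 -> matches Davis
  - book 3 (Hollow Hills): author_id=2 -> matches Wright
  - book 4 (Falling Leaves): author_id=5 -> matches Jones
  - book 5 (Silent Waters): author_id=1 -> matches Lewis
  - book 6 (Northern Lights): author_id=NULL, no match -> kept with NULL
All 6 rows appear; 1 has NULL author.

SQL:
SELECT a.title, b.name AS author
FROM books a
LEFT JOIN authors b ON a.author_id = b.id

Result:
title           | author
----------------+-------
Midnight Sun    | Wright
Broken Clocks   | Davis 
Hollow Hills    | Wright
Falling Leaves  | Jones 
Silent Waters   | Lewis 
Northern Lights | NULL  


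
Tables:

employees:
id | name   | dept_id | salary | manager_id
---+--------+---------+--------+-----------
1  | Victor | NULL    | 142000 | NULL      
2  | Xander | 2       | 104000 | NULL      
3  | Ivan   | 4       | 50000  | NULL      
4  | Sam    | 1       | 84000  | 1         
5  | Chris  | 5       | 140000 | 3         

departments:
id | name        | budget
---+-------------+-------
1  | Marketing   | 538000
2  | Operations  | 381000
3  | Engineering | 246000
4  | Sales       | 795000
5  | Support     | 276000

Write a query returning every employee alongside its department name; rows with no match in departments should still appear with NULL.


LEFT JOIN keeps every row from employees (the left table); where dept_id has no match in departments, the department columns become NULL. Walk through each employee:
  - employee 1 (Victor): dept_id=NULL, no match -> kept with NULL
  - employee 2 (Xander): dept_id=2 -> matches Operations
  - employee 3 (Ivan): dept_id=4 -> matches Sales
  - employee 4 (Sam): dept_id=1 -> matches Marketing
  - employee 5 (Chris): dept_id=5 -> matches Support
All 5 rows appear; 1 has NULL department.

SQL:
SELECT a.name, b.name AS department
FROM employees a
LEFT JOIN departments b ON a.dept_id = b.id

Result:
name   | department
-------+-----------
Victor | NULL      
Xander | Operations
Ivan   | Sales     
Sam    | Marketing 
Chris  | Support   


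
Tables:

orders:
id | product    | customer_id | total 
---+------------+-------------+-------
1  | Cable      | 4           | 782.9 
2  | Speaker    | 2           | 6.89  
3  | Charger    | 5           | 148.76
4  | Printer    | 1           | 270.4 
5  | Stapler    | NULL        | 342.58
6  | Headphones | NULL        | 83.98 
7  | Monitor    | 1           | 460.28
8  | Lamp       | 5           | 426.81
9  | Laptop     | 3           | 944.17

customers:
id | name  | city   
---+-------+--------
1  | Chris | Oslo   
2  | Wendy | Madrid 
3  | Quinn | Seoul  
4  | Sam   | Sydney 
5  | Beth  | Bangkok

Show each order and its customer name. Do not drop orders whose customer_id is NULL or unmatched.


LEFT JOIN keeps every row from orders (the left table); where customer_id has no match in customers, the customer columns become NULL. Walk through each order:
  - order 1 (Cable): customer_id=4 -> matches Sam
  - order 2 (Speaker): customer_id=2 -> matches Wendy
  - order 3 (Charger): customer_id=5 -> matches Beth
  - order 4 (Printer): customer_id=1 -> matches Chris
  - order 5 (Stapler): customer_id=NULL, no match -> kept with NULL
  - order 6 (Headphones): customer_id=NULL, no match -> kept with NULL
  - order 7 (Monitor): customer_id=1 -> matches Chris
  - order 8 (Lamp): customer_id=5 -> matches Beth
  - order 9 (Laptop): customer_id=3 -> matches Quinn
All 9 rows appear; 2 have NULL customer.

SQL:
SELECT a.product, b.name AS customer
FROM orders a
LEFT JOIN customers b ON a.customer_id = b.id

Result:
product    | customer
-----------+---------
Cable      | Sam     
Speaker    | Wendy   
Charger    | Beth    
Printer    | Chris   
Stapler    | NULL    
Headphones | NULL    
Monitor    | Chris   
Lamp       | Beth    
Laptop     | Quinn   


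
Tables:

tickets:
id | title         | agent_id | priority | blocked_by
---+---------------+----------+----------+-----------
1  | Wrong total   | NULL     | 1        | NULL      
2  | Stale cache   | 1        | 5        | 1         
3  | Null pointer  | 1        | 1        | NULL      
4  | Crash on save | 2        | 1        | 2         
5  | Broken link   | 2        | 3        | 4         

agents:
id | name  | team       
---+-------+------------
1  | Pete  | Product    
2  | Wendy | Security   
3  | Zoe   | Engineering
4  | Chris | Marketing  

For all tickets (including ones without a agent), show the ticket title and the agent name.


LEFT JOIN keeps every row from tickets (the left table); where agent_id has no match in agents, the agent columns become NULL. Walk through each ticket:
  - ticket 1 (Wrong total): agent_id=NULL, no match -> kept with NULL
  - ticket 2 (Stale cache): agent_id=1 -> matches Pete
  - ticket 3 (Null pointer): agent_id=1 -> matches Pete
  - ticket 4 (Crash on save): agent_id=2 -> matches Wendy
  - ticket 5 (Broken link): agent_id=2 -> matches Wendy
All 5 rows appear; 1 has NULL agent.

SQL:
SELECT a.title, b.name AS agent
FROM tickets a
LEFT JOIN agents b ON a.agent_id = b.id

Result:
title         | agent
--------------+------
Wrong total   | NULL 
Stale cache   | Pete 
Null pointer  | Pete 
Crash on save | Wendy
Broken link   | Wendy


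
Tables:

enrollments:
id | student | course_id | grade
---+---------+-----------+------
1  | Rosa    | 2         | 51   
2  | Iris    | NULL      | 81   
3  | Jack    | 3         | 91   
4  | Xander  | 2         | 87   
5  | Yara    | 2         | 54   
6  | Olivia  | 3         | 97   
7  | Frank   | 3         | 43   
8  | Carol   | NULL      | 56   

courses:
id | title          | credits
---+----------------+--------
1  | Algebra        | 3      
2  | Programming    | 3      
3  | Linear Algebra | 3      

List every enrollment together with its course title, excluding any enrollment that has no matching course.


INNER JOIN keeps only enrollments rows whose course_id matches an id in courses. Walk through each enrollment:
  - enrollment 1 (Rosa): course_id=2 -> matches Programming
  - enrollment 2 (Iris): course_id=NULL, no match -> dropped
  - enrollment 3 (Jack): course_id=3 -> matches Linear Algebra
  - enrollment 4 (Xander): course_id=2 -> matches Programming
  - enrollment 5 (Yara): course_id=2 -> matches Programming
  - enrollment 6 (Olivia): course_id=3 -> matches Linear Algebra
  - enrollment 7 (Frank): course_id=3 -> matches Linear Algebra
  - enrollment 8 (Carol): course_id=NULL, no match -> dropped
So 2 of 8 rows are dropped.

SQL:
SELECT a.student, b.title AS course
FROM enrollments a
INNER JOIN courses b ON a.course_id = b.id

Result:
student | course        
--------+---------------
Rosa    | Programming   
Jack    | Linear Algebra
Xander  | Programming   
Yara    | Programming   
Olivia  | Linear Algebra
Frank   | Linear Algebra


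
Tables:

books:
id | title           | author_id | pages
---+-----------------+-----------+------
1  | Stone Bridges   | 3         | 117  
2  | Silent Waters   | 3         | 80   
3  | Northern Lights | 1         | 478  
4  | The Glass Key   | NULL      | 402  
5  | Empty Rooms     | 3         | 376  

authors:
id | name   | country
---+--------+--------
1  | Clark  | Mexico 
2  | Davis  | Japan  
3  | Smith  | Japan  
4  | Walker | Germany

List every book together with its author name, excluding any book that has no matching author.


INNER JOIN keeps only books rows whose author_id matches an id in authors. Walk through each book:
  - book 1 (Stone Bridges): author_id=3 -> matches Smith
  - book 2 (Silent Waters): author_id=3 -> matches Smith
  - book 3 (Northern Lights): author_id=1 -> matches Clark
  - book 4 (The Glass Key): author_id=NULL, no match -> dropped
  - book 5 (Empty Rooms): author_id=3 -> matches Smith
So 1 of 5 rows is dropped.

SQL:
SELECT a.title, b.name AS author
FROM books a
INNER JOIN authors b ON a.author_id = b.id

Result:
title           | author
----------------+-------
Stone Bridges   | Smith 
Silent Waters   | Smith 
Northern Lights | Clark 
Empty Rooms     | Smith 


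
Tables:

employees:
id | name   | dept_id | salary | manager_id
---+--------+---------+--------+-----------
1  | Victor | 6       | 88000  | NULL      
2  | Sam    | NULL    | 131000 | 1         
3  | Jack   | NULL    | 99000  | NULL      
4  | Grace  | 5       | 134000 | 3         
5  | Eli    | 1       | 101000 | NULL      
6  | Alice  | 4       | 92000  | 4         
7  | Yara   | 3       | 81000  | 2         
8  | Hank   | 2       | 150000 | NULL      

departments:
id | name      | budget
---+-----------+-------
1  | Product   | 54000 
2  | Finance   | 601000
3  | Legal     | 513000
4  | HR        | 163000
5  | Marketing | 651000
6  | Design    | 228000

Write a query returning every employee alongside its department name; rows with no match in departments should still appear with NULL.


LEFT JOIN keeps every row from employees (the left table); where dept_id has no match in departments, the department columns become NULL. Walk through each employee:
  - employee 1 (Victor): dept_id=6 -> matches Design
  - employee 2 (Sam): dept_id=NULL, no match -> kept with NULL
  - employee 3 (Jack): dept_id=NULL, no match -> kept with NULL
  - employee 4 (Grace): dept_id=5 -> matches Marketing
  - employee 5 (Eli): dept_id=1 -> matches Product
  - employee 6 (Alice): dept_id=4 -> matches HR
  - employee 7 (Yara): dept_id=3 -> matches Legal
  - employee 8 (Hank): dept_id=2 -> matches Finance
All 8 rows appear; 2 have NULL department.

SQL:
SELECT a.name, b.name AS department
FROM employees a
LEFT JOIN departments b ON a.dept_id = b.id

Result:
name   | department
-------+-----------
Victor | Design    
Sam    | NULL      
Jack   | NULL      
Grace  | Marketing 
Eli    | Product   
Alice  | HR        
Yara   | Legal     
Hank   | Finance   


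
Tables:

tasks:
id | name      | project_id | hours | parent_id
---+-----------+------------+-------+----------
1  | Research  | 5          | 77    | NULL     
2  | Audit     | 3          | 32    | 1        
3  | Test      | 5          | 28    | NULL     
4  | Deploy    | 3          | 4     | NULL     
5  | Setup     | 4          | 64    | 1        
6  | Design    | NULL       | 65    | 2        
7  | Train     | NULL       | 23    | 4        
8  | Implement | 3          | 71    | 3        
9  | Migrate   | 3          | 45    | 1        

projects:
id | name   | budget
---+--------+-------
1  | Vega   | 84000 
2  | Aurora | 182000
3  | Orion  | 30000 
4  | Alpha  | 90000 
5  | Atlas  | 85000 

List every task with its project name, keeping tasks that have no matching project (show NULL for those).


LEFT JOIN keeps every row from tasks (the left table); where project_id has no match in projects, the project columns become NULL. Walk through each task:
  - task 1 (Research): project_id=5 -> matches Atlas
  - task 2 (Audit): project_id=3 -> matches Orion
  - task 3 (Test): project_id=5 -> matches Atlas
  - task 4 (Deploy): project_id=3 -> matches Orion
  - task 5 (Setup): project_id=4 -> matches Alpha
  - task 6 (Design): project_id=NULL, no match -> kept with NULL
  - task 7 (Train): project_id=NULL, no match -> kept with NULL
  - task 8 (Implement): project_id=3 -> matches Orion
  - task 9 (Migrate): project_id=3 -> matches Orion
All 9 rows appear; 2 have NULL project.

SQL:
SELECT a.name, b.name AS project
FROM tasks a
LEFT JOIN projects b ON a.project_id = b.id

Result:
name      | project
----------+--------
Research  | Atlas  
Audit     | Orion  
Test      | Atlas  
Deploy    | Orion  
Setup     | Alpha  
Design    | NULL   
Train     | NULL   
Implement | Orion  
Migrate   | Orion  


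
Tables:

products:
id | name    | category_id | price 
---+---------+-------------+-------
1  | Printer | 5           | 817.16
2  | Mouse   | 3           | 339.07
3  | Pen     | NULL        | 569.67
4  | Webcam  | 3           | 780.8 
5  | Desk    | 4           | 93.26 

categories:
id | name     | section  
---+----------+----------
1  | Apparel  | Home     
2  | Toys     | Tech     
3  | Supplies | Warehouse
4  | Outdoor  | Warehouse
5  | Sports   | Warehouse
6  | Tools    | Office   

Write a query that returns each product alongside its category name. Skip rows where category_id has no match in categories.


INNER JOIN keeps only products rows whose category_id matches an id in categories. Walk through each product:
  - product 1 (Printer): category_id=5 -> matches Sports
  - product 2 (Mouse): category_id=3 -> matches Supplies
  - product 3 (Pen): category_id=NULL, no match -> dropped
  - product 4 (Webcam): category_id=3 -> matches Supplies
  - product 5 (Desk): category_id=4 -> matches Outdoor
So 1 of 5 rows is dropped.

SQL:
SELECT a.name, b.name AS category
FROM products a
INNER JOIN categories b ON a.category_id = b.id

Result:
name    | category
--------+---------
Printer | Sports  
Mouse   | Supplies
Webcam  | Supplies
Desk    | Outdoor 


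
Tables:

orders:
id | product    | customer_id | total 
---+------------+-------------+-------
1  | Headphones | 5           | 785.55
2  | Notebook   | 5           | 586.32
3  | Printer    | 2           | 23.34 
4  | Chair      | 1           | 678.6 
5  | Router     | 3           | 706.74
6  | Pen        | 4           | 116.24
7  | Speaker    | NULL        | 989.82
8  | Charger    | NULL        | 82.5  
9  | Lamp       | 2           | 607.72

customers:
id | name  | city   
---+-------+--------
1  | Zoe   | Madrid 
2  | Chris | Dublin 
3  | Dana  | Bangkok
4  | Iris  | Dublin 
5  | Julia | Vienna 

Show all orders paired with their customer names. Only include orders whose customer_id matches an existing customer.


INNER JOIN keeps only orders rows whose customer_id matches an id in customers. Walk through each order:
  - order 1 (Headphones): customer_id=5 -> matches Julia
  - order 2 (Notebook): customer_id=5 -> matches Julia
  - order 3 (Printer): customer_id=2 -> matches Chris
  - order 4 (Chair): customer_id=1 -> matches Zoe
  - order 5 (Router): customer_id=3 -> matches Dana
  - order 6 (Pen): customer_id=4 -> matches Iris
  - order 7 (Speaker): customer_id=NULL, no match -> dropped
  - order 8 (Charger): customer_id=NULL, no match -> dropped
  - order 9 (Lamp): customer_id=2 -> matches Chris
So 2 of 9 rows are dropped.

SQL:
SELECT a.product, b.name AS customer
FROM orders a
INNER JOIN customers b ON a.customer_id = b.id

Result:
product    | customer
-----------+---------
Headphones | Julia   
Notebook   | Julia   
Printer    | Chris   
Chair      | Zoe     
Router     | Dana    
Pen        | Iris    
Lamp       | Chris   


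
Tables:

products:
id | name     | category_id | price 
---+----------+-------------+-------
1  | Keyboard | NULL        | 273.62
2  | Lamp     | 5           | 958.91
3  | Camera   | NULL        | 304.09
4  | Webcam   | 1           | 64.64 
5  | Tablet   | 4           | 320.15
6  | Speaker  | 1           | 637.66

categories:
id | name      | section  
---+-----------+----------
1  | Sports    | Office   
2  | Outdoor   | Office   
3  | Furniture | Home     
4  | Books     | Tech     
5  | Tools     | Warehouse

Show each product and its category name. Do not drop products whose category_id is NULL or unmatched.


LEFT JOIN keeps every row from products (the left table); where category_id has no match in categories, the category columns become NULL. Walk through each product:
  - product 1 (Keyboard): category_id=NULL, no match -> kept with NULL
  - product 2 (Lamp): category_id=5 -> matches Tools
  - product 3 (Camera): category_id=NULL, no match -> kept with NULL
  - product 4 (Webcam): category_id=1 -> matches Sports
  - product 5 (Tablet): category_id=4 -> matches Books
  - product 6 (Speaker): category_id=1 -> matches Sports
All 6 rows appear; 2 have NULL category.

SQL:
SELECT a.name, b.name AS category
FROM products a
LEFT JOIN categories b ON a.category_id = b.id

Result:
name     | category
---------+---------
Keyboard | NULL    
Lamp     | Tools   
Camera   | NULL    
Webcam   | Sports  
Tablet   | Books   
Speaker  | Sports  


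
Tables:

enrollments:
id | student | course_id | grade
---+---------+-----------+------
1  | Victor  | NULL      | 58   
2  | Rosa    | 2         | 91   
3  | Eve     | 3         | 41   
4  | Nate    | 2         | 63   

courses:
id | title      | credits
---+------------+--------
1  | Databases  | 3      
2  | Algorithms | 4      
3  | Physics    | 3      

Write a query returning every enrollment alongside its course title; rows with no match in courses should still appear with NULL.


LEFT JOIN keeps every row from enrollments (the left table); where course_id has no match in courses, the course columns become NULL. Walk through each enrollment:
  - enrollment 1 (Victor): course_id=NULL, no match -> kept with NULL
  - enrollment 2 (Rosa): course_id=2 -> matches Algorithms
  - enrollment 3 (Eve): course_id=3 -> matches Physics
  - enrollment 4 (Nate): course_id=2 -> matches Algorithms
All 4 rows appear; 1 has NULL course.

SQL:
SELECT a.student, b.title AS course
FROM enrollments a
LEFT JOIN courses b ON a.course_id = b.id

Result:
student | course    
--------+-----------
Victor  | NULL      
Rosa    | Algorithms
Eve     | Physics   
Nate    | Algorithms


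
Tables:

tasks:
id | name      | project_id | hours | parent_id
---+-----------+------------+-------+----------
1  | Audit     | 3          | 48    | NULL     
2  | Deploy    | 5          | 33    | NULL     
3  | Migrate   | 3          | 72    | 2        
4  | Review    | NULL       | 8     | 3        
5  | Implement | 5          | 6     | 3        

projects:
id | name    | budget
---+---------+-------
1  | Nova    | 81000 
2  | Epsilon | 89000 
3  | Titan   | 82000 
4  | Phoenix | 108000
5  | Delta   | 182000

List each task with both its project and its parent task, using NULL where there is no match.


Two LEFT JOINs from the same base table tasks: one to projects via project_id, one to tasks itself via parent_id. Both are LEFT so every task is preserved.
Match against projects:
  - task 1 (Audit): project_id=3 -> matches Titan
  - task 2 (Deploy): project_id=5 -> matches Delta
  - task 3 (Migrate): project_id=3 -> matches Titan
  - task 4 (Review): project_id=NULL, no match -> kept with NULL
  - task 5 (Implement): project_id=5 -> matches Delta
Match against tasks (self):
  - task 1 (Audit): parent_id=NULL -> NULL
  - task 2 (Deploy): parent_id=NULL -> NULL
  - task 3 (Migrate): parent_id=2 -> Deploy
  - task 4 (Review): parent_id=3 -> Migrate
  - task 5 (Implement): parent_id=3 -> Migrate

SQL:
SELECT a.name, b.name AS project, c.name AS parent
FROM tasks a
LEFT JOIN projects b ON a.project_id = b.id
LEFT JOIN tasks c ON a.parent_id = c.id

Result:
name      | project | parent 
----------+---------+--------
Audit     | Titan   | NULL   
Deploy    | Delta   | NULL   
Migrate   | Titan   | Deploy 
Review    | NULL    | Migrate
Implement | Delta   | Migrate


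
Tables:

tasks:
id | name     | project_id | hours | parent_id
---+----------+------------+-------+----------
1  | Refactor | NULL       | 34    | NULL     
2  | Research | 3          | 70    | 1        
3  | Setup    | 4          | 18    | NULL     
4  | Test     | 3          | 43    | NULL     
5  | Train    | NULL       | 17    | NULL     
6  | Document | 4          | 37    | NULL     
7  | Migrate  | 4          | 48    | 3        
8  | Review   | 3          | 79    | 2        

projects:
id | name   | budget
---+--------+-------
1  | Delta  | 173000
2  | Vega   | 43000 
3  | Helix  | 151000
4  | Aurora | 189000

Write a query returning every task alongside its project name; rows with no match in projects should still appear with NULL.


LEFT JOIN keeps every row from tasks (the left table); where project_id has no match in projects, the project columns become NULL. Walk through each task:
  - task 1 (Refactor): project_id=NULL, no match -> kept with NULL
  - task 2 (Research): project_id=3 -> matches Helix
  - task 3 (Setup): project_id=4 -> matches Aurora
  - task 4 (Test): project_id=3 -> matches Helix
  - task 5 (Train): project_id=NULL, no match -> kept with NULL
  - task 6 (Document): project_id=4 -> matches Aurora
  - task 7 (Migrate): project_id=4 -> matches Aurora
  - task 8 (Review): project_id=3 -> matches Helix
All 8 rows appear; 2 have NULL project.

SQL:
SELECT a.name, b.name AS project
FROM tasks a
LEFT JOIN projects b ON a.project_id = b.id

Result:
name     | project
---------+--------
Refactor | NULL   
Research | Helix  
Setup    | Aurora 
Test     | Helix  
Train    | NULL   
Document | Aurora 
Migrate  | Aurora 
Review   | Helix  


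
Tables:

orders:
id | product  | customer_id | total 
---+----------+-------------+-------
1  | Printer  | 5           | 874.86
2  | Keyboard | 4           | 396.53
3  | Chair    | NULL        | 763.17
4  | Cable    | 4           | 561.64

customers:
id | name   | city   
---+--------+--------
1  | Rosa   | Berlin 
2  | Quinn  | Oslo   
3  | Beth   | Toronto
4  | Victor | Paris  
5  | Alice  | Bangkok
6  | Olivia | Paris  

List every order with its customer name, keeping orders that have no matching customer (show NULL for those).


LEFT JOIN keeps every row from orders (the left table); where customer_id has no match in customers, the customer columns become NULL. Walk through each order:
  - order 1 (Printer): customer_id=5 -> matches Alice
  - order 2 (Keyboard): customer_id=4 -> matches Victor
  - order 3 (Chair): customer_id=NULL, no match -> kept with NULL
  - order 4 (Cable): customer_id=4 -> matches Victor
All 4 rows appear; 1 has NULL customer.

SQL:
SELECT a.product, b.name AS customer
FROM orders a
LEFT JOIN customers b ON a.customer_id = b.id

Result:
product  | customer
---------+---------
Printer  | Alice   
Keyboard | Victor  
Chair    | NULL    
Cable    | Victor  


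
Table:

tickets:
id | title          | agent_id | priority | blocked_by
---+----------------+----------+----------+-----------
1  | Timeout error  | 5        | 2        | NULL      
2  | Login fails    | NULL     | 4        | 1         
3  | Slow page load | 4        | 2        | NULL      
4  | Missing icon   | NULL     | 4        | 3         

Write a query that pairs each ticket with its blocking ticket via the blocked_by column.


This is a self-join: tickets is joined to a second copy of itself, matching each row's blocked_by to another row's id. Use LEFT JOIN so rows with blocked_by=NULL are kept.
  - ticket 1 (Timeout error): blocked_by=NULL -> NULL
  - ticket 2 (Login fails): blocked_by=1 -> Timeout error
  - ticket 3 (Slow page load): blocked_by=NULL -> NULL
  - ticket 4 (Missing icon): blocked_by=3 -> Slow page load

SQL:
SELECT a.title AS item, b.title AS blocked_by
FROM tickets a
LEFT JOIN tickets b ON a.blocked_by = b.id

Result:
item           | blocked_by    
---------------+---------------
Timeout error  | NULL          
Login fails    | Timeout error 
Slow page load | NULL          
Missing icon   | Slow page load


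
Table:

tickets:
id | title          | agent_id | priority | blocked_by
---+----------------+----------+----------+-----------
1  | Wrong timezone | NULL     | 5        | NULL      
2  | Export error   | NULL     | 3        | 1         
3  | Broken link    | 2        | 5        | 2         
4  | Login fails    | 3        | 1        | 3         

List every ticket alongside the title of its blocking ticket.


This is a self-join: tickets is joined to a second copy of itself, matching each row's blocked_by to another row's id. Use LEFT JOIN so rows with blocked_by=NULL are kept.
  - ticket 1 (Wrong timezone): blocked_by=NULL -> NULL
  - ticket 2 (Export error): blocked_by=1 -> Wrong timezone
  - ticket 3 (Broken link): blocked_by=2 -> Export error
  - ticket 4 (Login fails): blocked_by=3 -> Broken link

SQL:
SELECT a.title AS item, b.title AS blocked_by
FROM tickets a
LEFT JOIN tickets b ON a.blocked_by = b.id

Result:
item           | blocked_by    
---------------+---------------
Wrong timezone | NULL          
Export error   | Wrong timezone
Broken link    | Export error  
Login fails    | Broken link   


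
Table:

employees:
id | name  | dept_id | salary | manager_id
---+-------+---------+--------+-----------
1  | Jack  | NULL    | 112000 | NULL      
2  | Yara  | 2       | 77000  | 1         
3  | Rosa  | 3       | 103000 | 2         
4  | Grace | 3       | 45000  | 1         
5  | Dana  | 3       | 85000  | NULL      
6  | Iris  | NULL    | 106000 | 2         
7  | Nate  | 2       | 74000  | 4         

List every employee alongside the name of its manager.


This is a self-join: employees is joined to a second copy of itself, matching each row's manager_id to another row's id. Use LEFT JOIN so rows with manager_id=NULL are kept.
  - employee 1 (Jack): manager_id=NULL -> NULL
  - employee 2 (Yara): manager_id=1 -> Jack
  - employee 3 (Rosa): manager_id=2 -> Yara
  - employee 4 (Grace): manager_id=1 -> Jack
  - employee 5 (Dana): manager_id=NULL -> NULL
  - employee 6 (Iris): manager_id=2 -> Yara
  - employee 7 (Nate): manager_id=4 -> Grace

SQL:
SELECT a.name AS item, b.name AS manager
FROM employees a
LEFT JOIN employees b ON a.manager_id = b.id

Result:
item  | manager
------+--------
Jack  | NULL   
Yara  | Jack   
Rosa  | Yara   
Grace | Jack   
Dana  | NULL   
Iris  | Yara   
Nate  | Grace  


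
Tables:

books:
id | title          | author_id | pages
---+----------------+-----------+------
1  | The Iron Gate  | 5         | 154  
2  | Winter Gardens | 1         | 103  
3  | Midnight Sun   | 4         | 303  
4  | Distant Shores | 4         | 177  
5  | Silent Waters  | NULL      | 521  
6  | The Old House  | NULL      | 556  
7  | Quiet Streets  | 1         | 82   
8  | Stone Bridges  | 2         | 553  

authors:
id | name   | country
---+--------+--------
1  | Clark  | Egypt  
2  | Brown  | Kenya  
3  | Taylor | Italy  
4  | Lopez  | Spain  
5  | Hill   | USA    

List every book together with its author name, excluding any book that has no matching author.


INNER JOIN keeps only books rows whose author_id matches an id in authors. Walk through each book:
  - book 1 (The Iron Gate): author_id=5 -> matches Hill
  - book 2 (Winter Gardens): author_id=1 -> matches Clark
  - book 3 (Midnight Sun): author_id=4 -> matches Lopez
  - book 4 (Distant Shores): author_id=4 -> matches Lopez
  - book 5 (Silent Waters): author_id=NULL, no match -> dropped
  - book 6 (The Old House): author_id=NULL, no match -> dropped
  - book 7 (Quiet Streets): author_id=1 -> matches Clark
  - book 8 (Stone Bridges): author_id=2 -> matches Brown
So 2 of 8 rows are dropped.

SQL:
SELECT a.title, b.name AS author
FROM books a
INNER JOIN authors b ON a.author_id = b.id

Result:
title          | author
---------------+-------
The Iron Gate  | Hill  
Winter Gardens | Clark 
Midnight Sun   | Lopez 
Distant Shores | Lopez 
Quiet Streets  | Clark 
Stone Bridges  | Brown 


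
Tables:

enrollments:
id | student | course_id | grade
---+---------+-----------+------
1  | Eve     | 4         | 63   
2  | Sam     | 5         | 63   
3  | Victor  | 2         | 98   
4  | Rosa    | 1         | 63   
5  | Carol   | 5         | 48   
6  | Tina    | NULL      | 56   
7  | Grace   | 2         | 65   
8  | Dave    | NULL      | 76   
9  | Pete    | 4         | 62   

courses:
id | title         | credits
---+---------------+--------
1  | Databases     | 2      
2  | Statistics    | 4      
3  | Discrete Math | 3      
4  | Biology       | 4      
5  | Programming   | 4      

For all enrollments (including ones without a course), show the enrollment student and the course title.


LEFT JOIN keeps every row from enrollments (the left table); where course_id has no match in courses, the course columns become NULL. Walk through each enrollment:
  - enrollment 1 (Eve): course_id=4 -> matches Biology
  - enrollment 2 (Sam): course_id=5 -> matches Programming
  - enrollment 3 (Victor): course_id=2 -> matches Statistics
  - enrollment 4 (Rosa): course_id=1 -> matches Databases
  - enrollment 5 (Carol): course_id=5 -> matches Programming
  - enrollment 6 (Tina): course_id=NULL, no match -> kept with NULL
  - enrollment 7 (Grace): course_id=2 -> matches Statistics
  - enrollment 8 (Dave): course_id=NULL, no match -> kept with NULL
  - enrollment 9 (Pete): course_id=4 -> matches Biology
All 9 rows appear; 2 have NULL course.

SQL:
SELECT a.student, b.title AS course
FROM enrollments a
LEFT JOIN courses b ON a.course_id = b.id

Result:
student | course     
--------+------------
Eve     | Biology    
Sam     | Programming
Victor  | Statistics 
Rosa    | Databases  
Carol   | Programming
Tina    | NULL       
Grace   | Statistics 
Dave    | NULL       
Pete    | Biology    
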